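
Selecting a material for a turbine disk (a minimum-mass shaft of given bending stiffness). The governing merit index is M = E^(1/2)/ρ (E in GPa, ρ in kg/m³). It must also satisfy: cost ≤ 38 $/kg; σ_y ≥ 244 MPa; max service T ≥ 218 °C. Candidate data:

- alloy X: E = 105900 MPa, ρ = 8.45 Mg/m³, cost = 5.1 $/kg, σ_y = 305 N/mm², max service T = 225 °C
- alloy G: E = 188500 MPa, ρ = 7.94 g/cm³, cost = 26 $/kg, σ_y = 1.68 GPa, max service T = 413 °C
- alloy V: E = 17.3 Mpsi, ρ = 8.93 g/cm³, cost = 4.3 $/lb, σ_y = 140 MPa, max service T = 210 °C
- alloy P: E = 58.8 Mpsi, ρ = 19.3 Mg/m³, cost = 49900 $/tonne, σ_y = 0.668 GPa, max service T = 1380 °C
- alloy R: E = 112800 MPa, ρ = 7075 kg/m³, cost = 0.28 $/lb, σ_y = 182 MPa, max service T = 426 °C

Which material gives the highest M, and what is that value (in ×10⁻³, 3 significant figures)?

alloy G, M = 1.73×10⁻³

Screen on constraints: cost ≤ 38 $/kg; σ_y ≥ 244 MPa; max service T ≥ 218 °C. Survivors: alloy X, alloy G.
Normalizing units and computing the index:
  alloy X: E = 105.9 GPa, ρ = 8450 kg/m³
  alloy G: E = 188.5 GPa, ρ = 7940 kg/m³
  alloy G: M = 1.73×10⁻³
  alloy X: M = 1.22×10⁻³
The maximum is for alloy G.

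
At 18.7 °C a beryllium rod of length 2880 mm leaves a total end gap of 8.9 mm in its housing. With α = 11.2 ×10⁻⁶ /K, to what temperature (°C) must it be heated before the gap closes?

295 °C

α·L₀·ΔT = 8.9 mm ⇒ ΔT = 8.9 / (11.2×10⁻⁶ × 2880.0) = 275.9 K.
T = 18.7 + 275.9 = 294.6 °C.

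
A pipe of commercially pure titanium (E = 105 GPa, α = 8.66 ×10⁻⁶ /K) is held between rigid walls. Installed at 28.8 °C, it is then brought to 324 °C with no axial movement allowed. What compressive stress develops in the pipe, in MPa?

268 MPa

ΔT = 295.2 K. Constrained thermal stress σ = E·α·ΔT = 105.0×10³ MPa × 8.66×10⁻⁶ × 295.2 = 268 MPa (compressive).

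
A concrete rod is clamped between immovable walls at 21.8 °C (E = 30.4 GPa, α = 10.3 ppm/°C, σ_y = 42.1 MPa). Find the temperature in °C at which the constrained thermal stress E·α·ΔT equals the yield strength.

E·α·ΔT = 42.10 MPa ⇒ ΔT = 42.10 / (30.40×10³ × 10.3×10⁻⁶) = 134.5 K.
T = 21.8 + 134.5 = 156.3 °C.

156 °C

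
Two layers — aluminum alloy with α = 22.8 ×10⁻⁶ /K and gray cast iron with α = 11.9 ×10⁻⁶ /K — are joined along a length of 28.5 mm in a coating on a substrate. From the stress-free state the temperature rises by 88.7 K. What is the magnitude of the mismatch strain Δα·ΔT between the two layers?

Δα = |22.8 − 11.9|×10⁻⁶/K = 10.9×10⁻⁶/K.
Mismatch strain = Δα·ΔT = 10.9×10⁻⁶ × 88.7 = 9.67×10⁻⁴.

9.67×10⁻⁴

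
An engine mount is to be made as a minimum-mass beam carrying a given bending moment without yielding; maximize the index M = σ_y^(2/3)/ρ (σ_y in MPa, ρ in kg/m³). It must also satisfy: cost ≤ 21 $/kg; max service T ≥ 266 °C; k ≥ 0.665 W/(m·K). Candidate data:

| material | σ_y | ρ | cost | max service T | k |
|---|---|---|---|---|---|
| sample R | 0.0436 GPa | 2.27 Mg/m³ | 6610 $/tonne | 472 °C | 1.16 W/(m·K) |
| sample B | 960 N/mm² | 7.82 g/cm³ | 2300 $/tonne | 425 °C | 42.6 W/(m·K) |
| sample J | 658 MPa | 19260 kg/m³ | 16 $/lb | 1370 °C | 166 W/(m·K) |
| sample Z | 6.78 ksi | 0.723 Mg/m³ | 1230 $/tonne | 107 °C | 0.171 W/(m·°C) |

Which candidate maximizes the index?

Screen on constraints: cost ≤ 21 $/kg; max service T ≥ 266 °C; k ≥ 0.665 W/(m·K). Survivors: sample R, sample B.
Convert each candidate to consistent units, then evaluate M:
  sample R: σ_y = 43.60 MPa, ρ = 2270 kg/m³
  sample B: σ_y = 960.0 MPa, ρ = 7820 kg/m³
  sample B: M = 12.4×10⁻³
  sample R: M = 5.46×10⁻³
Sample B ranks first.

sample B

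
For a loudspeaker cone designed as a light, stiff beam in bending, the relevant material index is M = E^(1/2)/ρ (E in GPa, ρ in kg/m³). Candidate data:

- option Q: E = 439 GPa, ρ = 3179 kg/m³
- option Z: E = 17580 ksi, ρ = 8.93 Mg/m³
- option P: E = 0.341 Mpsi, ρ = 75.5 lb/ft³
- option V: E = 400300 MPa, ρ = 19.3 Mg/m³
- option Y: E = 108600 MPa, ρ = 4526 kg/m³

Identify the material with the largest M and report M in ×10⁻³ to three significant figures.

option Q, M = 6.59×10⁻³

In SI units:
  option Q: E = 439.0 GPa, ρ = 3179 kg/m³
  option Z: E = 121.2 GPa, ρ = 8930 kg/m³
  option P: E = 2.351 GPa, ρ = 1209 kg/m³
  option V: E = 400.3 GPa, ρ = 19300 kg/m³
  option Y: E = 108.6 GPa, ρ = 4526 kg/m³
  option Q: M = 6.59×10⁻³
  option Y: M = 2.30×10⁻³
  option P: M = 1.27×10⁻³
  option Z: M = 1.23×10⁻³
  option V: M = 1.04×10⁻³
The maximum is for option Q.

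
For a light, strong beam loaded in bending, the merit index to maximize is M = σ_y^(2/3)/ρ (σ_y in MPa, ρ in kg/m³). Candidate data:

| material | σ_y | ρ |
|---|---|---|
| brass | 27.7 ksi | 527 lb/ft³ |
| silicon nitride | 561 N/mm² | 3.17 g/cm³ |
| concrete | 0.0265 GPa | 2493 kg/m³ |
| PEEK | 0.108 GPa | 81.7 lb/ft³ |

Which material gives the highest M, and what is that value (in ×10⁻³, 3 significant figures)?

silicon nitride, M = 21.5×10⁻³

Normalizing units and computing the index:
  brass: σ_y = 191.0 MPa, ρ = 8442 kg/m³
  silicon nitride: σ_y = 561.0 MPa, ρ = 3170 kg/m³
  concrete: σ_y = 26.50 MPa, ρ = 2493 kg/m³
  PEEK: σ_y = 108.0 MPa, ρ = 1309 kg/m³
  silicon nitride: M = 21.5×10⁻³
  PEEK: M = 17.3×10⁻³
  brass: M = 3.93×10⁻³
  concrete: M = 3.57×10⁻³
Highest index: silicon nitride.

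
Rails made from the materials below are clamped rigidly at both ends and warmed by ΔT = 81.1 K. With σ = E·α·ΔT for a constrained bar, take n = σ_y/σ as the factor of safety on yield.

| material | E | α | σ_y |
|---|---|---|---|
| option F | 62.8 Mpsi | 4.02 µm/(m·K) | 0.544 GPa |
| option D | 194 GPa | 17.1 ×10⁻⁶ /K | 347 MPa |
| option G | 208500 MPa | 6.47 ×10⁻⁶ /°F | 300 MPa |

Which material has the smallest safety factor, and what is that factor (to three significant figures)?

Converting E to GPa, α to ×10⁻⁶/K, σ_y to MPa, then σ and n for each:
  option F: E = 433.0, α = 4.02, σ_y = 544.0 → σ = 141 MPa, n = 3.85
  option D: E = 194.0, α = 17.1, σ_y = 347.0 → σ = 269 MPa, n = 1.29
  option G: E = 208.5, α = 11.6, σ_y = 300.0 → σ = 197 MPa, n = 1.52
Option D has the lowest safety factor, n = 1.29.

option D, n = 1.29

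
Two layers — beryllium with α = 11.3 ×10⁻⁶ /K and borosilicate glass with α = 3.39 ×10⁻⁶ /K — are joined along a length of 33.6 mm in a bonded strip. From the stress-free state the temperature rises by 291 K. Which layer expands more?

beryllium

α(beryllium) = 11.3×10⁻⁶/K vs α(borosilicate glass) = 3.39×10⁻⁶/K.
Higher α expands more for the same ΔT: beryllium.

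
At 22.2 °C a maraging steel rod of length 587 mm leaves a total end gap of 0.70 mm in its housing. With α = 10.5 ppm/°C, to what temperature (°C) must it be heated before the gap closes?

α·L₀·ΔT = 0.7 mm ⇒ ΔT = 0.7 / (10.5×10⁻⁶ × 587.0) = 113.6 K.
T = 22.2 + 113.6 = 135.8 °C.

136 °C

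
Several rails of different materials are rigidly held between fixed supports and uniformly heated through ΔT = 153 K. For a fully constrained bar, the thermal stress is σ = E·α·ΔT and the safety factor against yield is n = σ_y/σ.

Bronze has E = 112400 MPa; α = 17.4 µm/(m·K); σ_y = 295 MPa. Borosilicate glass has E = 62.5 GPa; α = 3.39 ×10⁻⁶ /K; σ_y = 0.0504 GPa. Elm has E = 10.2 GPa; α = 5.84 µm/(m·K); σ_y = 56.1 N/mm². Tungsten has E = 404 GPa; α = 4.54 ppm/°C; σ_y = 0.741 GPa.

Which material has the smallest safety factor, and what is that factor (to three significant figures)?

With everything in SI (GPa, ×10⁻⁶/K, MPa):
  bronze: E = 112.4, α = 17.4, σ_y = 295.0 → σ = 299 MPa, n = 0.986
  borosilicate glass: E = 62.50, α = 3.39, σ_y = 50.40 → σ = 32.4 MPa, n = 1.55
  elm: E = 10.20, α = 5.84, σ_y = 56.10 → σ = 9.11 MPa, n = 6.16
  tungsten: E = 404.0, α = 4.54, σ_y = 741.0 → σ = 281 MPa, n = 2.64
The minimum is bronze at n = 0.986.

bronze, n = 0.986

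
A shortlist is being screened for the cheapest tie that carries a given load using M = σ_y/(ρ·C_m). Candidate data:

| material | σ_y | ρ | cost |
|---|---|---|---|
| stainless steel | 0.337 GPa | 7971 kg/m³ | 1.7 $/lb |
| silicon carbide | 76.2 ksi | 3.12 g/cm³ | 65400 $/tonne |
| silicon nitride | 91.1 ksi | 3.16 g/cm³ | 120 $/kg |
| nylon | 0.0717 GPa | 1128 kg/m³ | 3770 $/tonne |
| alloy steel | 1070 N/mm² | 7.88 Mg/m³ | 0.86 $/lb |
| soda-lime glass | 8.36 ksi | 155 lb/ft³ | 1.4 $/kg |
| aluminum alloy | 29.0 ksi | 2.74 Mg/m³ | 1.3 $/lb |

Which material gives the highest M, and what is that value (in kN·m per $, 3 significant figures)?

alloy steel, M = 71.6 kN·m per $

Convert each candidate to consistent units, then evaluate M:
  stainless steel: σ_y = 337.0 MPa, ρ = 7971 kg/m³, cost = 3.748 $/kg
  silicon carbide: σ_y = 525.4 MPa, ρ = 3120 kg/m³, cost = 65.40 $/kg
  silicon nitride: σ_y = 628.1 MPa, ρ = 3160 kg/m³, cost = 120.0 $/kg
  nylon: σ_y = 71.70 MPa, ρ = 1128 kg/m³, cost = 3.770 $/kg
  alloy steel: σ_y = 1070 MPa, ρ = 7880 kg/m³, cost = 1.896 $/kg
  soda-lime glass: σ_y = 57.64 MPa, ρ = 2483 kg/m³, cost = 1.400 $/kg
  aluminum alloy: σ_y = 199.9 MPa, ρ = 2740 kg/m³, cost = 2.866 $/kg
  alloy steel: M = 71.6 kN·m per $
  aluminum alloy: M = 25.5 kN·m per $
  nylon: M = 16.9 kN·m per $
  soda-lime glass: M = 16.6 kN·m per $
  stainless steel: M = 11.3 kN·m per $
  silicon carbide: M = 2.57 kN·m per $
  silicon nitride: M = 1.66 kN·m per $
Highest index: alloy steel.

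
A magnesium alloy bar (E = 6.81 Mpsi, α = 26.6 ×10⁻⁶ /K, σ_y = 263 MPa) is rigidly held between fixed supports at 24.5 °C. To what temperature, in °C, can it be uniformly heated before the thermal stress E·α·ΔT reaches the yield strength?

235 °C

E = 6.81 Mpsi = 46.95 GPa.
E·α·ΔT = 263.0 MPa ⇒ ΔT = 263.0 / (46.95×10³ × 26.6×10⁻⁶) = 210.6 K.
T = 24.5 + 210.6 = 235.1 °C.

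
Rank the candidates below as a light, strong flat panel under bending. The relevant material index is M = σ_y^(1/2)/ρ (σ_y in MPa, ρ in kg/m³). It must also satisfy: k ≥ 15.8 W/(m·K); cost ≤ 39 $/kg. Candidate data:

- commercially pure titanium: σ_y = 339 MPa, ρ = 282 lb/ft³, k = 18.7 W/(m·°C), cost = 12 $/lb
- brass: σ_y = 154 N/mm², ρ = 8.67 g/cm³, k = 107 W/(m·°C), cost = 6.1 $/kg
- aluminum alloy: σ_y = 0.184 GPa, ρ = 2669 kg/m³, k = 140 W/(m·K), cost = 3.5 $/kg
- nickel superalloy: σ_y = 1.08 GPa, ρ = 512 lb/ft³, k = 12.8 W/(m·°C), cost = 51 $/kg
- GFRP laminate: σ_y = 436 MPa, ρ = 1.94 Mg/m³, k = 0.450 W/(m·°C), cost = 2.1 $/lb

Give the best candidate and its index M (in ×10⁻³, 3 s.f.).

Screen on constraints: k ≥ 15.8 W/(m·K); cost ≤ 39 $/kg. Survivors: commercially pure titanium, brass, aluminum alloy.
Putting every candidate on a common basis:
  commercially pure titanium: σ_y = 339.0 MPa, ρ = 4517 kg/m³
  brass: σ_y = 154.0 MPa, ρ = 8670 kg/m³
  aluminum alloy: σ_y = 184.0 MPa, ρ = 2669 kg/m³
  aluminum alloy: M = 5.08×10⁻³
  commercially pure titanium: M = 4.08×10⁻³
  brass: M = 1.43×10⁻³
The maximum is for aluminum alloy.

aluminum alloy, M = 5.08×10⁻³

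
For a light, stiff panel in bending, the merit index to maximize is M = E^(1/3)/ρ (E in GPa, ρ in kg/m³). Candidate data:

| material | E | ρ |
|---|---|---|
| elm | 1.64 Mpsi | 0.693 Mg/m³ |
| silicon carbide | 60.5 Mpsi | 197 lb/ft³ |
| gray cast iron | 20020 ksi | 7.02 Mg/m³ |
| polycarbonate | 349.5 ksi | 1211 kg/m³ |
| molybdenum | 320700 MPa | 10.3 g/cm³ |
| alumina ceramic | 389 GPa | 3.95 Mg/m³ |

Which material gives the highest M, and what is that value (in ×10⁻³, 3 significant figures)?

elm, M = 3.24×10⁻³

Putting every candidate on a common basis:
  elm: E = 11.31 GPa, ρ = 693.0 kg/m³
  silicon carbide: E = 417.1 GPa, ρ = 3156 kg/m³
  gray cast iron: E = 138.0 GPa, ρ = 7020 kg/m³
  polycarbonate: E = 2.410 GPa, ρ = 1211 kg/m³
  molybdenum: E = 320.7 GPa, ρ = 10300 kg/m³
  alumina ceramic: E = 389.0 GPa, ρ = 3950 kg/m³
  elm: M = 3.24×10⁻³
  silicon carbide: M = 2.37×10⁻³
  alumina ceramic: M = 1.85×10⁻³
  polycarbonate: M = 1.11×10⁻³
  gray cast iron: M = 0.736×10⁻³
  molybdenum: M = 0.665×10⁻³
Highest index: elm.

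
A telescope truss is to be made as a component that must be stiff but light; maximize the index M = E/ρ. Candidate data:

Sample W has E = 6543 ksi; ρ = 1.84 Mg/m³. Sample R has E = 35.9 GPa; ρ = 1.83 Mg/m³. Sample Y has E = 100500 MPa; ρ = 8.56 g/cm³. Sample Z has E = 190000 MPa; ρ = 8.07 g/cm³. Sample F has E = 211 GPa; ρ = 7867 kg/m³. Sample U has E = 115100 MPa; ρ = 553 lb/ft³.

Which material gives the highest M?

sample F

Convert each candidate to consistent units, then evaluate M:
  sample W: E = 45.11 GPa, ρ = 1840 kg/m³
  sample R: E = 35.90 GPa, ρ = 1830 kg/m³
  sample Y: E = 100.5 GPa, ρ = 8560 kg/m³
  sample Z: E = 190.0 GPa, ρ = 8070 kg/m³
  sample F: E = 211.0 GPa, ρ = 7867 kg/m³
  sample U: E = 115.1 GPa, ρ = 8858 kg/m³
  sample F: M = 26.8 MN·m/kg
  sample W: M = 24.5 MN·m/kg
  sample Z: M = 23.5 MN·m/kg
  sample R: M = 19.6 MN·m/kg
  sample U: M = 13.0 MN·m/kg
  sample Y: M = 11.7 MN·m/kg
Highest index: sample F.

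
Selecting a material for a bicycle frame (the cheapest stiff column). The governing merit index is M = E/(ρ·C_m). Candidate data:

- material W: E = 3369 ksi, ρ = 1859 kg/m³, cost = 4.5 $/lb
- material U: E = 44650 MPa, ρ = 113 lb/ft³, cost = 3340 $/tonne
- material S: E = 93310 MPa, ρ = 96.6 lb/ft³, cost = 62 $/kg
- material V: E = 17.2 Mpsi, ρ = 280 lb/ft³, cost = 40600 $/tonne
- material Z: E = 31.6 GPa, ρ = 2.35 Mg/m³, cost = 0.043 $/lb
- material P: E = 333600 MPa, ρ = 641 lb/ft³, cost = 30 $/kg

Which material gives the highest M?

Putting every candidate on a common basis:
  material W: E = 23.23 GPa, ρ = 1859 kg/m³, cost = 9.921 $/kg
  material U: E = 44.65 GPa, ρ = 1810 kg/m³, cost = 3.340 $/kg
  material S: E = 93.31 GPa, ρ = 1547 kg/m³, cost = 62.00 $/kg
  material V: E = 118.6 GPa, ρ = 4485 kg/m³, cost = 40.60 $/kg
  material Z: E = 31.60 GPa, ρ = 2350 kg/m³, cost = 0.09480 $/kg
  material P: E = 333.6 GPa, ρ = 10270 kg/m³, cost = 30.00 $/kg
  material Z: M = 142 MN·m per $
  material U: M = 7.39 MN·m per $
  material W: M = 1.26 MN·m per $
  material P: M = 1.08 MN·m per $
  material S: M = 0.973 MN·m per $
  material V: M = 0.651 MN·m per $
Material Z has the largest M.

material Z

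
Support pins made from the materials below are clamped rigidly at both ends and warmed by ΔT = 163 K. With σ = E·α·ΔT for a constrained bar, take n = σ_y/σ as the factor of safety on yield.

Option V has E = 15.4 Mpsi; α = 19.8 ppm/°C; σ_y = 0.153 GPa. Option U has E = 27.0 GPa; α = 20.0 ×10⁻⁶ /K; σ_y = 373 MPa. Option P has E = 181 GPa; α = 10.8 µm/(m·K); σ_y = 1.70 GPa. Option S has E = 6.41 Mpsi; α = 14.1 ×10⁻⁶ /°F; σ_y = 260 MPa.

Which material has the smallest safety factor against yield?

Per material, after unit conversion:
  option V: E = 106.2, α = 19.8, σ_y = 153.0 → σ = 343 MPa, n = 0.446
  option U: E = 27.00, α = 20.0, σ_y = 373.0 → σ = 88.0 MPa, n = 4.24
  option P: E = 181.0, α = 10.8, σ_y = 1700 → σ = 319 MPa, n = 5.34
  option S: E = 44.20, α = 25.4, σ_y = 260.0 → σ = 183 MPa, n = 1.42
Option V has the lowest safety factor, n = 0.446.

option V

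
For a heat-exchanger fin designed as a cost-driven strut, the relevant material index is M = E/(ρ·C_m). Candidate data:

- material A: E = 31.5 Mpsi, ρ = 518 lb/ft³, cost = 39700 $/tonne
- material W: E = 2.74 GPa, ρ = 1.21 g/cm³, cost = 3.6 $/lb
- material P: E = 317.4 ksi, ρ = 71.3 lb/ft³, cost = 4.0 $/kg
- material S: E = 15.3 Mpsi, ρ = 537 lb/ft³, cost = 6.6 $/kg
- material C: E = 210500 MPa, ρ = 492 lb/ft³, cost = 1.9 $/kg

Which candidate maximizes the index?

material C

Putting every candidate on a common basis:
  material A: E = 217.2 GPa, ρ = 8298 kg/m³, cost = 39.70 $/kg
  material W: E = 2.740 GPa, ρ = 1210 kg/m³, cost = 7.937 $/kg
  material P: E = 2.188 GPa, ρ = 1142 kg/m³, cost = 4.000 $/kg
  material S: E = 105.5 GPa, ρ = 8602 kg/m³, cost = 6.600 $/kg
  material C: E = 210.5 GPa, ρ = 7881 kg/m³, cost = 1.900 $/kg
  material C: M = 14.1 MN·m per $
  material S: M = 1.86 MN·m per $
  material A: M = 0.659 MN·m per $
  material P: M = 0.479 MN·m per $
  material W: M = 0.285 MN·m per $
Highest index: material C.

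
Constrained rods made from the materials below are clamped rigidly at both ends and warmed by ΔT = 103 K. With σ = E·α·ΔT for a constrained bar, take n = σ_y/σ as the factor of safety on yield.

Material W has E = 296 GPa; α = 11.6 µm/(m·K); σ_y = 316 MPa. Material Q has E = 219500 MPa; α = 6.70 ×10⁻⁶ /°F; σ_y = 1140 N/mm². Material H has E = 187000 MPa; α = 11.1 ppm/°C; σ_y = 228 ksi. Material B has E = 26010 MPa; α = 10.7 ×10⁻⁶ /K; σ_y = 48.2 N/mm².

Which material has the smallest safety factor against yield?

material W

In consistent units (E in GPa, α in ×10⁻⁶/K, σ_y in MPa):
  material W: E = 296.0, α = 11.6, σ_y = 316.0 → σ = 354 MPa, n = 0.894
  material Q: E = 219.5, α = 12.1, σ_y = 1140 → σ = 273 MPa, n = 4.18
  material H: E = 187.0, α = 11.1, σ_y = 1572 → σ = 214 MPa, n = 7.35
  material B: E = 26.01, α = 10.7, σ_y = 48.20 → σ = 28.7 MPa, n = 1.68
Material W has the lowest safety factor, n = 0.894.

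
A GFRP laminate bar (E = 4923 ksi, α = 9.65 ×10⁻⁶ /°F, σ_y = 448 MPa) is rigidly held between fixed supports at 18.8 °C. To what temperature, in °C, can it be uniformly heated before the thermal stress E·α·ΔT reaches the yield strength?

E = 4923 ksi = 33.94 GPa.
α = 9.65×10⁻⁶/°F × 9/5 = 17.4×10⁻⁶/K.
E·α·ΔT = 448.0 MPa ⇒ ΔT = 448.0 / (33.94×10³ × 17.4×10⁻⁶) = 759.9 K.
T = 18.8 + 759.9 = 778.7 °C.

779 °C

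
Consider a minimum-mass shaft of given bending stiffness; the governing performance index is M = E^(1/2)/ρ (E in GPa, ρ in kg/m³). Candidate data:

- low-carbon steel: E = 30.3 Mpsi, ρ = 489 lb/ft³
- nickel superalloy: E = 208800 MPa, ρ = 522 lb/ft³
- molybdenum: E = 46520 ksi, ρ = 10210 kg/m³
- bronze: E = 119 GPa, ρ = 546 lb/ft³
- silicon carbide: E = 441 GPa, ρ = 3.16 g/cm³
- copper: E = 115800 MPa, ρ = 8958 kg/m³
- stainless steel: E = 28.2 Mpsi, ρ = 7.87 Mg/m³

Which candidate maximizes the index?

Putting every candidate on a common basis:
  low-carbon steel: E = 208.9 GPa, ρ = 7833 kg/m³
  nickel superalloy: E = 208.8 GPa, ρ = 8362 kg/m³
  molybdenum: E = 320.7 GPa, ρ = 10210 kg/m³
  bronze: E = 119.0 GPa, ρ = 8746 kg/m³
  silicon carbide: E = 441.0 GPa, ρ = 3160 kg/m³
  copper: E = 115.8 GPa, ρ = 8958 kg/m³
  stainless steel: E = 194.4 GPa, ρ = 7870 kg/m³
  silicon carbide: M = 6.65×10⁻³
  low-carbon steel: M = 1.85×10⁻³
  stainless steel: M = 1.77×10⁻³
  molybdenum: M = 1.75×10⁻³
  nickel superalloy: M = 1.73×10⁻³
  bronze: M = 1.25×10⁻³
  copper: M = 1.20×10⁻³
Silicon carbide ranks first.

silicon carbide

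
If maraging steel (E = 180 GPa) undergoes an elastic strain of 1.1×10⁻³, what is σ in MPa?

198 MPa

σ = E·ε = 180000 MPa × 1.1×10⁻³ = 198 MPa.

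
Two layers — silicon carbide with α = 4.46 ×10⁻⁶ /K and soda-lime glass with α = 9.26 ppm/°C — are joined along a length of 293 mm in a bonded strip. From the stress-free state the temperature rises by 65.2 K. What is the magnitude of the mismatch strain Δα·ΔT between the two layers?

Δα = |4.46 − 9.26|×10⁻⁶/K = 4.80×10⁻⁶/K.
Mismatch strain = Δα·ΔT = 4.80×10⁻⁶ × 65.2 = 3.13×10⁻⁴.

3.13×10⁻⁴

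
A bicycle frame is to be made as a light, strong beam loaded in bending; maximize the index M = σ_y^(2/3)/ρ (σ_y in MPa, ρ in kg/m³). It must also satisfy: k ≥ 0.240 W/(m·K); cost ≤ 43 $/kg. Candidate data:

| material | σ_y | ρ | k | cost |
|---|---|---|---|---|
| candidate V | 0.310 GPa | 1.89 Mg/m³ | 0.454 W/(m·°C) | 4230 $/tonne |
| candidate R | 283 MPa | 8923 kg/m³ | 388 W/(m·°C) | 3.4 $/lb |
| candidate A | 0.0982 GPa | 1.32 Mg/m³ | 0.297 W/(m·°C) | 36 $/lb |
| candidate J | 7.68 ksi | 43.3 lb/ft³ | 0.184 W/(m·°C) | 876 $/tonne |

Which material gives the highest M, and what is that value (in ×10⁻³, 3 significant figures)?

Screen on constraints: k ≥ 0.240 W/(m·K); cost ≤ 43 $/kg. Survivors: candidate V, candidate R.
After converting to SI:
  candidate V: σ_y = 310.0 MPa, ρ = 1890 kg/m³
  candidate R: σ_y = 283.0 MPa, ρ = 8923 kg/m³
  candidate V: M = 24.2×10⁻³
  candidate R: M = 4.83×10⁻³
Candidate V ranks first.

candidate V, M = 24.2×10⁻³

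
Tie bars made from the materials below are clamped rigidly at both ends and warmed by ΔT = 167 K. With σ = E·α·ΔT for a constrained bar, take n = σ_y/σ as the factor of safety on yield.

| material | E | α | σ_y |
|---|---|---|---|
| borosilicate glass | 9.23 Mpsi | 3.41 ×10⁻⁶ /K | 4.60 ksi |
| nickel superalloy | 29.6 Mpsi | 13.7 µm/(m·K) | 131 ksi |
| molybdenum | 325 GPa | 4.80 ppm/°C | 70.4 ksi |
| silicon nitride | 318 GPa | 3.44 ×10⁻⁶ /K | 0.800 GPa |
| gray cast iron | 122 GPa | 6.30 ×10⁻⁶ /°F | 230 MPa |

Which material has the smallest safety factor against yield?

Per material, after unit conversion:
  borosilicate glass: E = 63.64, α = 3.41, σ_y = 31.72 → σ = 36.2 MPa, n = 0.875
  nickel superalloy: E = 204.1, α = 13.7, σ_y = 903.2 → σ = 467 MPa, n = 1.93
  molybdenum: E = 325.0, α = 4.80, σ_y = 485.4 → σ = 261 MPa, n = 1.86
  silicon nitride: E = 318.0, α = 3.44, σ_y = 800.0 → σ = 183 MPa, n = 4.38
  gray cast iron: E = 122.0, α = 11.3, σ_y = 230.0 → σ = 231 MPa, n = 0.995
Smallest n: borosilicate glass with n = 0.875.

borosilicate glass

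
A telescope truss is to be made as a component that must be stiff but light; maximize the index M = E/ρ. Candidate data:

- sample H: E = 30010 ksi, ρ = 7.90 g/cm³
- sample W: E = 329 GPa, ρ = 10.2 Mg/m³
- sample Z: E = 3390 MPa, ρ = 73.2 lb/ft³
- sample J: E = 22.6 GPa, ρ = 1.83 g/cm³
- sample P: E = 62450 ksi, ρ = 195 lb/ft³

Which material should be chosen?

Putting every candidate on a common basis:
  sample H: E = 206.9 GPa, ρ = 7900 kg/m³
  sample W: E = 329.0 GPa, ρ = 10200 kg/m³
  sample Z: E = 3.390 GPa, ρ = 1173 kg/m³
  sample J: E = 22.60 GPa, ρ = 1830 kg/m³
  sample P: E = 430.6 GPa, ρ = 3124 kg/m³
  sample P: M = 138 MN·m/kg
  sample W: M = 32.3 MN·m/kg
  sample H: M = 26.2 MN·m/kg
  sample J: M = 12.3 MN·m/kg
  sample Z: M = 2.89 MN·m/kg
Sample P ranks first.

sample P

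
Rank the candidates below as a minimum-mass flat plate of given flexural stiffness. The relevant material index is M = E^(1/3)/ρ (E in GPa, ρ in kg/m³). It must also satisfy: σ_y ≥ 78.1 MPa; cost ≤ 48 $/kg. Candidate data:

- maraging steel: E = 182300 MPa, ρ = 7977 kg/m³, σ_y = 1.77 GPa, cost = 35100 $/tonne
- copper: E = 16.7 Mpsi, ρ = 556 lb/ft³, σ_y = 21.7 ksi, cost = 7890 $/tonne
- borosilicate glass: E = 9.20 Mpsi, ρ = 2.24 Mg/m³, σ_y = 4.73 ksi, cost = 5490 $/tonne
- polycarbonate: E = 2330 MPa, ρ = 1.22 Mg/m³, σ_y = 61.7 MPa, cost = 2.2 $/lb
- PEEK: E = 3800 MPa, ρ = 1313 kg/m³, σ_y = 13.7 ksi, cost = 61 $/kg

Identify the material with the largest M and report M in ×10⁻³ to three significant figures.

maraging steel, M = 0.711×10⁻³

Screen on constraints: σ_y ≥ 78.1 MPa; cost ≤ 48 $/kg. Survivors: maraging steel, copper.
In SI units:
  maraging steel: E = 182.3 GPa, ρ = 7977 kg/m³
  copper: E = 115.1 GPa, ρ = 8906 kg/m³
  maraging steel: M = 0.711×10⁻³
  copper: M = 0.546×10⁻³
Maraging steel has the largest M.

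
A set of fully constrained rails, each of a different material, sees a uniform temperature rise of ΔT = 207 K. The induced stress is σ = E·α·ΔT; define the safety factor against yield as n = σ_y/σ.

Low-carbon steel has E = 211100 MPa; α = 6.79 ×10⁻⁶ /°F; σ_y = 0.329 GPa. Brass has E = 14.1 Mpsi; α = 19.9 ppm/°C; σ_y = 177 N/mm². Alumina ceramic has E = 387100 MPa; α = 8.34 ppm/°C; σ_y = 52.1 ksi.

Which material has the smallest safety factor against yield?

brass

With everything in SI (GPa, ×10⁻⁶/K, MPa):
  low-carbon steel: E = 211.1, α = 12.2, σ_y = 329.0 → σ = 534 MPa, n = 0.616
  brass: E = 97.22, α = 19.9, σ_y = 177.0 → σ = 400 MPa, n = 0.442
  alumina ceramic: E = 387.1, α = 8.34, σ_y = 359.2 → σ = 668 MPa, n = 0.538
Smallest n: brass with n = 0.442.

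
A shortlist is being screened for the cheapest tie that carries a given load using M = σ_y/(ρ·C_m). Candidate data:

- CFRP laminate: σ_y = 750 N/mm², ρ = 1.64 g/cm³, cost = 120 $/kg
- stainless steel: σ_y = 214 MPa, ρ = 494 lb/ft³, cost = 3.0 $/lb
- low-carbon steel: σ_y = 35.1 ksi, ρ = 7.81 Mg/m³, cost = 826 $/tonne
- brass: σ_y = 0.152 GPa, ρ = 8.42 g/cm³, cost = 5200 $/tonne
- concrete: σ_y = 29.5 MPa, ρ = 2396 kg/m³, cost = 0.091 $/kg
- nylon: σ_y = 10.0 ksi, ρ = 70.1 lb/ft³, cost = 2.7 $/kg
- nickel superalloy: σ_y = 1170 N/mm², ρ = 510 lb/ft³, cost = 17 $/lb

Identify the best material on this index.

concrete

Normalizing units and computing the index:
  CFRP laminate: σ_y = 750.0 MPa, ρ = 1640 kg/m³, cost = 120.0 $/kg
  stainless steel: σ_y = 214.0 MPa, ρ = 7913 kg/m³, cost = 6.614 $/kg
  low-carbon steel: σ_y = 242.0 MPa, ρ = 7810 kg/m³, cost = 0.8260 $/kg
  brass: σ_y = 152.0 MPa, ρ = 8420 kg/m³, cost = 5.200 $/kg
  concrete: σ_y = 29.50 MPa, ρ = 2396 kg/m³, cost = 0.09100 $/kg
  nylon: σ_y = 68.95 MPa, ρ = 1123 kg/m³, cost = 2.700 $/kg
  nickel superalloy: σ_y = 1170 MPa, ρ = 8169 kg/m³, cost = 37.48 $/kg
  concrete: M = 135 kN·m per $
  low-carbon steel: M = 37.5 kN·m per $
  nylon: M = 22.7 kN·m per $
  stainless steel: M = 4.09 kN·m per $
  nickel superalloy: M = 3.82 kN·m per $
  CFRP laminate: M = 3.81 kN·m per $
  brass: M = 3.47 kN·m per $
Concrete ranks first.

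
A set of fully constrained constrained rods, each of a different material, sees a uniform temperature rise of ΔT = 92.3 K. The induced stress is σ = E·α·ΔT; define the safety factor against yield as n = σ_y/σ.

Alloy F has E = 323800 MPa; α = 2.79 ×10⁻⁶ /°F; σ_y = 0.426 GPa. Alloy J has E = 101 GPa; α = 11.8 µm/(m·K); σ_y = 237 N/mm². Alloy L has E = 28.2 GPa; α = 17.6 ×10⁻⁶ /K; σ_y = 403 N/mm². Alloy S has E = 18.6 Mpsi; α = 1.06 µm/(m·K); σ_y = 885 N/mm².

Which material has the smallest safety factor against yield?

alloy J

With everything in SI (GPa, ×10⁻⁶/K, MPa):
  alloy F: E = 323.8, α = 5.02, σ_y = 426.0 → σ = 150 MPa, n = 2.84
  alloy J: E = 101.0, α = 11.8, σ_y = 237.0 → σ = 110 MPa, n = 2.15
  alloy L: E = 28.20, α = 17.6, σ_y = 403.0 → σ = 45.8 MPa, n = 8.80
  alloy S: E = 128.2, α = 1.06, σ_y = 885.0 → σ = 12.5 MPa, n = 70.5
Smallest n: alloy J with n = 2.15.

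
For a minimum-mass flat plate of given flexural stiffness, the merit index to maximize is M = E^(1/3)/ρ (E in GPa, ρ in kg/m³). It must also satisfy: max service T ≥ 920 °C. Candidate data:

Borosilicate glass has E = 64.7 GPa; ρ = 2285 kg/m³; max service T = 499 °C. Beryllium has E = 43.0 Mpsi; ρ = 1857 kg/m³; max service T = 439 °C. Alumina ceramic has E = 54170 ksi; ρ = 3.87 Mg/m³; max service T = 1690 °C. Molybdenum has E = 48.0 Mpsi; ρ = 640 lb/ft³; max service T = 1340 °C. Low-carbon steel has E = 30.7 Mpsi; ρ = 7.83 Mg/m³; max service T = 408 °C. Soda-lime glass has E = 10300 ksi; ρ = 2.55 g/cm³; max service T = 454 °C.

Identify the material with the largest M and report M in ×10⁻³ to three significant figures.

Screen on constraints: max service T ≥ 920 °C. Survivors: alumina ceramic, molybdenum.
In SI units:
  alumina ceramic: E = 373.5 GPa, ρ = 3870 kg/m³
  molybdenum: E = 330.9 GPa, ρ = 10250 kg/m³
  alumina ceramic: M = 1.86×10⁻³
  molybdenum: M = 0.675×10⁻³
Alumina ceramic ranks first.

alumina ceramic, M = 1.86×10⁻³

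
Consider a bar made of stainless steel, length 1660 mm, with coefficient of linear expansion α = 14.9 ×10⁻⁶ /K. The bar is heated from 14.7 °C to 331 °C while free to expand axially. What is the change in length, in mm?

7.82 mm

ΔT = 331 − 14.7 = 316.3 K.
ΔL = α·L₀·ΔT = 14.9×10⁻⁶ × 1660 mm × 316.3 K = 7.82 mm.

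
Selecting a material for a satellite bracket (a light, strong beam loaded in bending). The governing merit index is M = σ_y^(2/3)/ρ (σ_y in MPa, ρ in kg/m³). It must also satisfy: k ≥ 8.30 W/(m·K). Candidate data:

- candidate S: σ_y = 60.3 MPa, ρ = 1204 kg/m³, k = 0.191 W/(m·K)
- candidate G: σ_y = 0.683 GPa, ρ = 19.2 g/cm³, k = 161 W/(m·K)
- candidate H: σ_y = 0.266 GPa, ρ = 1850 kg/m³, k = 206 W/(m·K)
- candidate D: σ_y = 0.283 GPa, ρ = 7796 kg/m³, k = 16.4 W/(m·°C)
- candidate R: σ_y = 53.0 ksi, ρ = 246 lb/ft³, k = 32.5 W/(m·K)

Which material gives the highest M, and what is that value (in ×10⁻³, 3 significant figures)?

candidate H, M = 22.4×10⁻³

Screen on constraints: k ≥ 8.30 W/(m·K). Survivors: candidate G, candidate H, candidate D, candidate R.
Normalizing units and computing the index:
  candidate G: σ_y = 683.0 MPa, ρ = 19200 kg/m³
  candidate H: σ_y = 266.0 MPa, ρ = 1850 kg/m³
  candidate D: σ_y = 283.0 MPa, ρ = 7796 kg/m³
  candidate R: σ_y = 365.4 MPa, ρ = 3941 kg/m³
  candidate H: M = 22.4×10⁻³
  candidate R: M = 13.0×10⁻³
  candidate D: M = 5.53×10⁻³
  candidate G: M = 4.04×10⁻³
Candidate H has the largest M.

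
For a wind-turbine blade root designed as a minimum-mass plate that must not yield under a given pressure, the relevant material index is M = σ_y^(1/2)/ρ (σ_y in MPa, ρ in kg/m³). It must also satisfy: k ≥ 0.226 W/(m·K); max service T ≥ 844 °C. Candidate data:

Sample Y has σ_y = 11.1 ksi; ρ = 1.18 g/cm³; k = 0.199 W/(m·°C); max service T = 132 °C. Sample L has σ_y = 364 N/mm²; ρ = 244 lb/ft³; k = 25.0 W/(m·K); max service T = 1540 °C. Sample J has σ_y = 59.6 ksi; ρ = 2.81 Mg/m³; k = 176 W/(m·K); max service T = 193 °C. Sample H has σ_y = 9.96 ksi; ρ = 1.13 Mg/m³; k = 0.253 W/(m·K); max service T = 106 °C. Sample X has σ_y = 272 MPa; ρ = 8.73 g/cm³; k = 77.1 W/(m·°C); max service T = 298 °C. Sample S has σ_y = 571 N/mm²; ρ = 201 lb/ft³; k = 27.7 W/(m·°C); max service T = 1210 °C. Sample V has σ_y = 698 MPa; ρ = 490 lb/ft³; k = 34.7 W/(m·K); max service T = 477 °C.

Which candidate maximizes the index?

sample S

Screen on constraints: k ≥ 0.226 W/(m·K); max service T ≥ 844 °C. Survivors: sample L, sample S.
After converting to SI:
  sample L: σ_y = 364.0 MPa, ρ = 3909 kg/m³
  sample S: σ_y = 571.0 MPa, ρ = 3220 kg/m³
  sample S: M = 7.42×10⁻³
  sample L: M = 4.88×10⁻³
Sample S ranks first.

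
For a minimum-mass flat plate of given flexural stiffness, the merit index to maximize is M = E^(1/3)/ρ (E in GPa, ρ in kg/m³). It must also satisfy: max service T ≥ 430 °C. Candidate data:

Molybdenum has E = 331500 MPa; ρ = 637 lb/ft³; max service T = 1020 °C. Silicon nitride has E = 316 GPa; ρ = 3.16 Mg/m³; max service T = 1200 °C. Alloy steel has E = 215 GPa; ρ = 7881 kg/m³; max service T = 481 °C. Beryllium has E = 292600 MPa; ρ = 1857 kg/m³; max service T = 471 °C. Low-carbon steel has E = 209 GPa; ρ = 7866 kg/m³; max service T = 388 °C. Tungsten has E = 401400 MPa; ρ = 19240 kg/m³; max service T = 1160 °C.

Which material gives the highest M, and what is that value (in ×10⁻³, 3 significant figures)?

beryllium, M = 3.58×10⁻³

Screen on constraints: max service T ≥ 430 °C. Survivors: molybdenum, silicon nitride, alloy steel, beryllium, tungsten.
Putting every candidate on a common basis:
  molybdenum: E = 331.5 GPa, ρ = 10200 kg/m³
  silicon nitride: E = 316.0 GPa, ρ = 3160 kg/m³
  alloy steel: E = 215.0 GPa, ρ = 7881 kg/m³
  beryllium: E = 292.6 GPa, ρ = 1857 kg/m³
  tungsten: E = 401.4 GPa, ρ = 19240 kg/m³
  beryllium: M = 3.58×10⁻³
  silicon nitride: M = 2.16×10⁻³
  alloy steel: M = 0.760×10⁻³
  molybdenum: M = 0.678×10⁻³
  tungsten: M = 0.383×10⁻³
Beryllium ranks first.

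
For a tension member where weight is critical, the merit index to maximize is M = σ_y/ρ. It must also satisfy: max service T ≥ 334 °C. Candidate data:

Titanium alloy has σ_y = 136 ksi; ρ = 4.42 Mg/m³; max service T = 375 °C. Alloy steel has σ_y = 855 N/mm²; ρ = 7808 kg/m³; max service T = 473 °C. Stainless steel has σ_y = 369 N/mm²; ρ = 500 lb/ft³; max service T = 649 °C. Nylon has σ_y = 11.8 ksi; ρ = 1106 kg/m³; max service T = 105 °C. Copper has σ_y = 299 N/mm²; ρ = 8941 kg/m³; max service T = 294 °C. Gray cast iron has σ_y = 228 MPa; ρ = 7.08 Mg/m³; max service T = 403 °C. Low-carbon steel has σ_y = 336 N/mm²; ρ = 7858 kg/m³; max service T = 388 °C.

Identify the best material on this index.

titanium alloy

Screen on constraints: max service T ≥ 334 °C. Survivors: titanium alloy, alloy steel, stainless steel, gray cast iron, low-carbon steel.
Normalizing units and computing the index:
  titanium alloy: σ_y = 937.7 MPa, ρ = 4420 kg/m³
  alloy steel: σ_y = 855.0 MPa, ρ = 7808 kg/m³
  stainless steel: σ_y = 369.0 MPa, ρ = 8009 kg/m³
  gray cast iron: σ_y = 228.0 MPa, ρ = 7080 kg/m³
  low-carbon steel: σ_y = 336.0 MPa, ρ = 7858 kg/m³
  titanium alloy: M = 212 kN·m/kg
  alloy steel: M = 110 kN·m/kg
  stainless steel: M = 46.1 kN·m/kg
  low-carbon steel: M = 42.8 kN·m/kg
  gray cast iron: M = 32.2 kN·m/kg
The maximum is for titanium alloy.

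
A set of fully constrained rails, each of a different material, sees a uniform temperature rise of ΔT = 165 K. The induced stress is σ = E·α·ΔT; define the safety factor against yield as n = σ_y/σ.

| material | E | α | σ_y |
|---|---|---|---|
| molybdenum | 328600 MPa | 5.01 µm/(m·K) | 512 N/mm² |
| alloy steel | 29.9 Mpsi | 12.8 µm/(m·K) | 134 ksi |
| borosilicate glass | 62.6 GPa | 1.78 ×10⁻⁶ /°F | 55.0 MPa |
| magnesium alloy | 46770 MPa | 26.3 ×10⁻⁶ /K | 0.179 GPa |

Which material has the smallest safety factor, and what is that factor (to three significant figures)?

In consistent units (E in GPa, α in ×10⁻⁶/K, σ_y in MPa):
  molybdenum: E = 328.6, α = 5.01, σ_y = 512.0 → σ = 272 MPa, n = 1.88
  alloy steel: E = 206.2, α = 12.8, σ_y = 923.9 → σ = 435 MPa, n = 2.12
  borosilicate glass: E = 62.60, α = 3.20, σ_y = 55.00 → σ = 33.1 MPa, n = 1.66
  magnesium alloy: E = 46.77, α = 26.3, σ_y = 179.0 → σ = 203 MPa, n = 0.882
Smallest n: magnesium alloy with n = 0.882.

magnesium alloy, n = 0.882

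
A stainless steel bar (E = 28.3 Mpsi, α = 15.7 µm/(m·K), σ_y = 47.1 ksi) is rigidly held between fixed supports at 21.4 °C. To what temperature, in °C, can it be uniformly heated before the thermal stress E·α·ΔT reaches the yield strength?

127 °C

E = 28.3 Mpsi = 195.1 GPa.
σ_y = 47.1 ksi = 324.7 MPa.
E·α·ΔT = 324.7 MPa ⇒ ΔT = 324.7 / (195.1×10³ × 15.7×10⁻⁶) = 106.0 K.
T = 21.4 + 106.0 = 127.4 °C.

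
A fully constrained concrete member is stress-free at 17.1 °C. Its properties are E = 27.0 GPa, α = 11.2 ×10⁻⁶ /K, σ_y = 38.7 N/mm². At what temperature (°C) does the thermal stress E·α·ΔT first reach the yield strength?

145 °C

σ_y = 38.7 N/mm² = 38.70 MPa.
E·α·ΔT = 38.70 MPa ⇒ ΔT = 38.70 / (27.00×10³ × 11.2×10⁻⁶) = 128.0 K.
T = 17.1 + 128.0 = 145.1 °C.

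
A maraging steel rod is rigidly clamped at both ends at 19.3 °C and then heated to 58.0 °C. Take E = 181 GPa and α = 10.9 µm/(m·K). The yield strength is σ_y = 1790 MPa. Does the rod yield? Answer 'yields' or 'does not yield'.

ΔT = 38.70 K. Constrained thermal stress σ = E·α·ΔT = 181.0×10³ MPa × 10.9×10⁻⁶ × 38.70 = 76.4 MPa (compressive).
Compare to σ_y = 1790 MPa: σ < σ_y, so it does not yield.

does not yield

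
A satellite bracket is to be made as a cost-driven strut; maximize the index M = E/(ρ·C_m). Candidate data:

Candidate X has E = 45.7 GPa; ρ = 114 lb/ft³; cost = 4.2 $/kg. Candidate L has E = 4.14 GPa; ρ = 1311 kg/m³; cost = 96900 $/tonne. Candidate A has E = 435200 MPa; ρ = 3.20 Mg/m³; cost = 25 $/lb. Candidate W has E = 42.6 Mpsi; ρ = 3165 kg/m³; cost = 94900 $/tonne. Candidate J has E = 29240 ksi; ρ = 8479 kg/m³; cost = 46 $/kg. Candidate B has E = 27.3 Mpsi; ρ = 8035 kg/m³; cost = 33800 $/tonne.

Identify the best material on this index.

After converting to SI:
  candidate X: E = 45.70 GPa, ρ = 1826 kg/m³, cost = 4.200 $/kg
  candidate L: E = 4.140 GPa, ρ = 1311 kg/m³, cost = 96.90 $/kg
  candidate A: E = 435.2 GPa, ρ = 3200 kg/m³, cost = 55.11 $/kg
  candidate W: E = 293.7 GPa, ρ = 3165 kg/m³, cost = 94.90 $/kg
  candidate J: E = 201.6 GPa, ρ = 8479 kg/m³, cost = 46.00 $/kg
  candidate B: E = 188.2 GPa, ρ = 8035 kg/m³, cost = 33.80 $/kg
  candidate X: M = 5.96 MN·m per $
  candidate A: M = 2.47 MN·m per $
  candidate W: M = 0.978 MN·m per $
  candidate B: M = 0.693 MN·m per $
  candidate J: M = 0.517 MN·m per $
  candidate L: M = 0.0326 MN·m per $
Candidate X ranks first.

candidate X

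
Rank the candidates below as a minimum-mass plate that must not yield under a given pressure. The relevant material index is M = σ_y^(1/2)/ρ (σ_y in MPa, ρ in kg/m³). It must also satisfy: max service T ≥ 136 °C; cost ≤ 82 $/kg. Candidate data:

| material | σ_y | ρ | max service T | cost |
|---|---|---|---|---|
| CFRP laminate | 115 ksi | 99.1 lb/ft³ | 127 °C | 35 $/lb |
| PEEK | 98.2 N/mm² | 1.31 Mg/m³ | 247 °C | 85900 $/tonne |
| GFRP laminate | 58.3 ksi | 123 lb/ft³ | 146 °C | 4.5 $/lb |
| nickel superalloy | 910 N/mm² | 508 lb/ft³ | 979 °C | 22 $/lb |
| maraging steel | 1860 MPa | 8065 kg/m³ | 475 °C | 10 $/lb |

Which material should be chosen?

Screen on constraints: max service T ≥ 136 °C; cost ≤ 82 $/kg. Survivors: GFRP laminate, nickel superalloy, maraging steel.
After converting to SI:
  GFRP laminate: σ_y = 402.0 MPa, ρ = 1970 kg/m³
  nickel superalloy: σ_y = 910.0 MPa, ρ = 8137 kg/m³
  maraging steel: σ_y = 1860 MPa, ρ = 8065 kg/m³
  GFRP laminate: M = 10.2×10⁻³
  maraging steel: M = 5.35×10⁻³
  nickel superalloy: M = 3.71×10⁻³
GFRP laminate ranks first.

GFRP laminate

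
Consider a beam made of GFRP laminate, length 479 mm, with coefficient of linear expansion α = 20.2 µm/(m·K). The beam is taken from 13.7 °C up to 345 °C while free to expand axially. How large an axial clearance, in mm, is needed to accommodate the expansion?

3.21 mm

ΔT = 345 − 13.7 = 331.3 K.
ΔL = α·L₀·ΔT = 20.2×10⁻⁶ × 479 mm × 331.3 K = 3.21 mm.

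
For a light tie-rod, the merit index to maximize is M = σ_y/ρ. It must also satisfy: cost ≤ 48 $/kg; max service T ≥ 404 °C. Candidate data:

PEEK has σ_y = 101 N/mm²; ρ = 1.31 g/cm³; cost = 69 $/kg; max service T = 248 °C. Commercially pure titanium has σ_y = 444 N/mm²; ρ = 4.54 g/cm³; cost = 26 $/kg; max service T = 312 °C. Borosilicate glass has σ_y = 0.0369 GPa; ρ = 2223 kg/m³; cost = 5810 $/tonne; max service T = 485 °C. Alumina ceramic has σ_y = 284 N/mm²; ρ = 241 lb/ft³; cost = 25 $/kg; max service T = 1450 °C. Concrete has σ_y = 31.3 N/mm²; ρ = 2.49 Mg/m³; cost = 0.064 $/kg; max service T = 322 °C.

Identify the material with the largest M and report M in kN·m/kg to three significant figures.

alumina ceramic, M = 73.6 kN·m/kg

Screen on constraints: cost ≤ 48 $/kg; max service T ≥ 404 °C. Survivors: borosilicate glass, alumina ceramic.
Convert each candidate to consistent units, then evaluate M:
  borosilicate glass: σ_y = 36.90 MPa, ρ = 2223 kg/m³
  alumina ceramic: σ_y = 284.0 MPa, ρ = 3860 kg/m³
  alumina ceramic: M = 73.6 kN·m/kg
  borosilicate glass: M = 16.6 kN·m/kg
Alumina ceramic ranks first.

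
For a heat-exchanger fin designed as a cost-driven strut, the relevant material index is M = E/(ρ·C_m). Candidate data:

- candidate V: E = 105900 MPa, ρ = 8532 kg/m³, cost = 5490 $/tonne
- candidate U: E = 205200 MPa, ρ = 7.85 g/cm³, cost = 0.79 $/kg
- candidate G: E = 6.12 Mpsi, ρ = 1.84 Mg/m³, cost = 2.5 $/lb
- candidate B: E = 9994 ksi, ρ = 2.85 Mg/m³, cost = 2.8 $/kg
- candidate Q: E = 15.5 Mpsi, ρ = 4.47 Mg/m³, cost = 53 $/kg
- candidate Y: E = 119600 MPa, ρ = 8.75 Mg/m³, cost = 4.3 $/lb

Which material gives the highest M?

Putting every candidate on a common basis:
  candidate V: E = 105.9 GPa, ρ = 8532 kg/m³, cost = 5.490 $/kg
  candidate U: E = 205.2 GPa, ρ = 7850 kg/m³, cost = 0.7900 $/kg
  candidate G: E = 42.20 GPa, ρ = 1840 kg/m³, cost = 5.511 $/kg
  candidate B: E = 68.91 GPa, ρ = 2850 kg/m³, cost = 2.800 $/kg
  candidate Q: E = 106.9 GPa, ρ = 4470 kg/m³, cost = 53.00 $/kg
  candidate Y: E = 119.6 GPa, ρ = 8750 kg/m³, cost = 9.480 $/kg
  candidate U: M = 33.1 MN·m per $
  candidate B: M = 8.63 MN·m per $
  candidate G: M = 4.16 MN·m per $
  candidate V: M = 2.26 MN·m per $
  candidate Y: M = 1.44 MN·m per $
  candidate Q: M = 0.451 MN·m per $
Highest index: candidate U.

candidate U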